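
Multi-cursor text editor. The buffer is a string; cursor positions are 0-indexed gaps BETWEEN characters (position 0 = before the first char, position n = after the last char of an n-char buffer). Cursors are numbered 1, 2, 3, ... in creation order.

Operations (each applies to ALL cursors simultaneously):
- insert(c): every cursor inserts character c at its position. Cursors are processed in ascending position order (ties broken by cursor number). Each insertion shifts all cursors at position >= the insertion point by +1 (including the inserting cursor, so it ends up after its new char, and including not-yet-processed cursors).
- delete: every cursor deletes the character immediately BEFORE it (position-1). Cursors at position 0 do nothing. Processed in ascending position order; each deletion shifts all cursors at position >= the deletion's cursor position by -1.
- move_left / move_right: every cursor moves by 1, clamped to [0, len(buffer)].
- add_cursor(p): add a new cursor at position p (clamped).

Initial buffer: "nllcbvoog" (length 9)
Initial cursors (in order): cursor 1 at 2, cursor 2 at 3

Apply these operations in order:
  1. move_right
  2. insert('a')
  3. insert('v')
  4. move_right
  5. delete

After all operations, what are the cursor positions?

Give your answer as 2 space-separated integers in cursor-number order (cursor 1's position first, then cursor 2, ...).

After op 1 (move_right): buffer="nllcbvoog" (len 9), cursors c1@3 c2@4, authorship .........
After op 2 (insert('a')): buffer="nllacabvoog" (len 11), cursors c1@4 c2@6, authorship ...1.2.....
After op 3 (insert('v')): buffer="nllavcavbvoog" (len 13), cursors c1@5 c2@8, authorship ...11.22.....
After op 4 (move_right): buffer="nllavcavbvoog" (len 13), cursors c1@6 c2@9, authorship ...11.22.....
After op 5 (delete): buffer="nllavavvoog" (len 11), cursors c1@5 c2@7, authorship ...1122....

Answer: 5 7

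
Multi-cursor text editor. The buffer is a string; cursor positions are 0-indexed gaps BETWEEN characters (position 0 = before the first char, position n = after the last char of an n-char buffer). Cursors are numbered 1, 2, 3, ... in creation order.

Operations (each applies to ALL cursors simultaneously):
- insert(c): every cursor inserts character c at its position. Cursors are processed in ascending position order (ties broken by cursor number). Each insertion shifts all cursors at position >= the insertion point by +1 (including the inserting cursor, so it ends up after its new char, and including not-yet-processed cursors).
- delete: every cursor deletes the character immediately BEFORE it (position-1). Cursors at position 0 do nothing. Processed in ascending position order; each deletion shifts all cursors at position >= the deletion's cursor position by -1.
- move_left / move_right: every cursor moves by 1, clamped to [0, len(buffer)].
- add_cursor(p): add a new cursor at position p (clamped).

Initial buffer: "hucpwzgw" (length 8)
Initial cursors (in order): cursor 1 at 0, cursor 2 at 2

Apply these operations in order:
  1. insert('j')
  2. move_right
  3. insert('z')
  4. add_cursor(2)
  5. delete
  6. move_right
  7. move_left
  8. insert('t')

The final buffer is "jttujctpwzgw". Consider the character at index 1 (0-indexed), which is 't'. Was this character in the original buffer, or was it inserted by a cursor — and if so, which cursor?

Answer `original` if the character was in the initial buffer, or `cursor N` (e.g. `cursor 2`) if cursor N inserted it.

After op 1 (insert('j')): buffer="jhujcpwzgw" (len 10), cursors c1@1 c2@4, authorship 1..2......
After op 2 (move_right): buffer="jhujcpwzgw" (len 10), cursors c1@2 c2@5, authorship 1..2......
After op 3 (insert('z')): buffer="jhzujczpwzgw" (len 12), cursors c1@3 c2@7, authorship 1.1.2.2.....
After op 4 (add_cursor(2)): buffer="jhzujczpwzgw" (len 12), cursors c3@2 c1@3 c2@7, authorship 1.1.2.2.....
After op 5 (delete): buffer="jujcpwzgw" (len 9), cursors c1@1 c3@1 c2@4, authorship 1.2......
After op 6 (move_right): buffer="jujcpwzgw" (len 9), cursors c1@2 c3@2 c2@5, authorship 1.2......
After op 7 (move_left): buffer="jujcpwzgw" (len 9), cursors c1@1 c3@1 c2@4, authorship 1.2......
After op 8 (insert('t')): buffer="jttujctpwzgw" (len 12), cursors c1@3 c3@3 c2@7, authorship 113.2.2.....
Authorship (.=original, N=cursor N): 1 1 3 . 2 . 2 . . . . .
Index 1: author = 1

Answer: cursor 1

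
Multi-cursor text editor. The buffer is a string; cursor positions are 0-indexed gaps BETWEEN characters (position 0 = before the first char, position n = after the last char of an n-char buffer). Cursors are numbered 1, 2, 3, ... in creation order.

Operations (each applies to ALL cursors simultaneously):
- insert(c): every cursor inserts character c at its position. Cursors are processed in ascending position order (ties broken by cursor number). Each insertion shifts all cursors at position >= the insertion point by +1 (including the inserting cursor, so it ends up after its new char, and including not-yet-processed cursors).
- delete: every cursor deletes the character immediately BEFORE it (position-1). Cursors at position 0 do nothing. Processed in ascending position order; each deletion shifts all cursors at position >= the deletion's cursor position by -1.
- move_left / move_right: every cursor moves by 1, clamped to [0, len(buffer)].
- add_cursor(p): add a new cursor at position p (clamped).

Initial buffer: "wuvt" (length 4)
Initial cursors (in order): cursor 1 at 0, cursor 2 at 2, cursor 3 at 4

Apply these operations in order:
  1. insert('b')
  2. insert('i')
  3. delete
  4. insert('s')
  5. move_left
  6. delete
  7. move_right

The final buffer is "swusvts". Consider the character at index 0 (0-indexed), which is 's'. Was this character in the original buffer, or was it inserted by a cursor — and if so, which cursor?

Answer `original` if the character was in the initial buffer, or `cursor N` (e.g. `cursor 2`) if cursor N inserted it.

After op 1 (insert('b')): buffer="bwubvtb" (len 7), cursors c1@1 c2@4 c3@7, authorship 1..2..3
After op 2 (insert('i')): buffer="biwubivtbi" (len 10), cursors c1@2 c2@6 c3@10, authorship 11..22..33
After op 3 (delete): buffer="bwubvtb" (len 7), cursors c1@1 c2@4 c3@7, authorship 1..2..3
After op 4 (insert('s')): buffer="bswubsvtbs" (len 10), cursors c1@2 c2@6 c3@10, authorship 11..22..33
After op 5 (move_left): buffer="bswubsvtbs" (len 10), cursors c1@1 c2@5 c3@9, authorship 11..22..33
After op 6 (delete): buffer="swusvts" (len 7), cursors c1@0 c2@3 c3@6, authorship 1..2..3
After op 7 (move_right): buffer="swusvts" (len 7), cursors c1@1 c2@4 c3@7, authorship 1..2..3
Authorship (.=original, N=cursor N): 1 . . 2 . . 3
Index 0: author = 1

Answer: cursor 1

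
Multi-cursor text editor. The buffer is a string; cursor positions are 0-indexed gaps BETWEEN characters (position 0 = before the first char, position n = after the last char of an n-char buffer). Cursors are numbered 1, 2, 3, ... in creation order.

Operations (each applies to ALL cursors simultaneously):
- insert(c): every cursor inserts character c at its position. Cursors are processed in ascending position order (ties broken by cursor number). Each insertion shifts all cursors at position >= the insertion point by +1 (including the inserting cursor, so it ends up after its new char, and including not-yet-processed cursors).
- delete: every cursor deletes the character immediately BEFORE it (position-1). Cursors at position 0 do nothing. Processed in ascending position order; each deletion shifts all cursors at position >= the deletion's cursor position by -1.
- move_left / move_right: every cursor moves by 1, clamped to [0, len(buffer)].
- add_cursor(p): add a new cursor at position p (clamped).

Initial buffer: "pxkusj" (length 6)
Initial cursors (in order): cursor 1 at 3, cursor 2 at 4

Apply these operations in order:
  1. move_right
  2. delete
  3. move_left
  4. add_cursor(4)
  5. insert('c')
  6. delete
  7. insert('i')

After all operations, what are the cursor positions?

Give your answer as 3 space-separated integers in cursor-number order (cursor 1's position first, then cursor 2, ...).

Answer: 4 4 7

Derivation:
After op 1 (move_right): buffer="pxkusj" (len 6), cursors c1@4 c2@5, authorship ......
After op 2 (delete): buffer="pxkj" (len 4), cursors c1@3 c2@3, authorship ....
After op 3 (move_left): buffer="pxkj" (len 4), cursors c1@2 c2@2, authorship ....
After op 4 (add_cursor(4)): buffer="pxkj" (len 4), cursors c1@2 c2@2 c3@4, authorship ....
After op 5 (insert('c')): buffer="pxcckjc" (len 7), cursors c1@4 c2@4 c3@7, authorship ..12..3
After op 6 (delete): buffer="pxkj" (len 4), cursors c1@2 c2@2 c3@4, authorship ....
After op 7 (insert('i')): buffer="pxiikji" (len 7), cursors c1@4 c2@4 c3@7, authorship ..12..3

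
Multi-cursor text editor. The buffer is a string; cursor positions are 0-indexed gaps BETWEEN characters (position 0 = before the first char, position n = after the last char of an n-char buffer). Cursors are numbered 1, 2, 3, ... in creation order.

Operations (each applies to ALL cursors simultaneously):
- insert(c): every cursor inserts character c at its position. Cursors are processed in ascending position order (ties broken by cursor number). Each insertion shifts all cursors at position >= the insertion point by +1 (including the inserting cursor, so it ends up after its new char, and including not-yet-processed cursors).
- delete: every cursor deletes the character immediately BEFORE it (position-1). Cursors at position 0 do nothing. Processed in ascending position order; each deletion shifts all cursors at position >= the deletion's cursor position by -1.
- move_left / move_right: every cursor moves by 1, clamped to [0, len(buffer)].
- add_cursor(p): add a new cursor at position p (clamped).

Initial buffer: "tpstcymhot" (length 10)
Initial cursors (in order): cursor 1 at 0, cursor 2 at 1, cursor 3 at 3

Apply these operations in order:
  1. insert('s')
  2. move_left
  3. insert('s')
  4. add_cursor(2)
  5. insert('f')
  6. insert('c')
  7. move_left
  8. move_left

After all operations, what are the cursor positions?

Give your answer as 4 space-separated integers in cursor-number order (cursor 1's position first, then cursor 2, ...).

After op 1 (insert('s')): buffer="stspsstcymhot" (len 13), cursors c1@1 c2@3 c3@6, authorship 1.2..3.......
After op 2 (move_left): buffer="stspsstcymhot" (len 13), cursors c1@0 c2@2 c3@5, authorship 1.2..3.......
After op 3 (insert('s')): buffer="sstsspssstcymhot" (len 16), cursors c1@1 c2@4 c3@8, authorship 11.22..33.......
After op 4 (add_cursor(2)): buffer="sstsspssstcymhot" (len 16), cursors c1@1 c4@2 c2@4 c3@8, authorship 11.22..33.......
After op 5 (insert('f')): buffer="sfsftsfspssfstcymhot" (len 20), cursors c1@2 c4@4 c2@7 c3@12, authorship 1114.222..333.......
After op 6 (insert('c')): buffer="sfcsfctsfcspssfcstcymhot" (len 24), cursors c1@3 c4@6 c2@10 c3@16, authorship 111144.2222..3333.......
After op 7 (move_left): buffer="sfcsfctsfcspssfcstcymhot" (len 24), cursors c1@2 c4@5 c2@9 c3@15, authorship 111144.2222..3333.......
After op 8 (move_left): buffer="sfcsfctsfcspssfcstcymhot" (len 24), cursors c1@1 c4@4 c2@8 c3@14, authorship 111144.2222..3333.......

Answer: 1 8 14 4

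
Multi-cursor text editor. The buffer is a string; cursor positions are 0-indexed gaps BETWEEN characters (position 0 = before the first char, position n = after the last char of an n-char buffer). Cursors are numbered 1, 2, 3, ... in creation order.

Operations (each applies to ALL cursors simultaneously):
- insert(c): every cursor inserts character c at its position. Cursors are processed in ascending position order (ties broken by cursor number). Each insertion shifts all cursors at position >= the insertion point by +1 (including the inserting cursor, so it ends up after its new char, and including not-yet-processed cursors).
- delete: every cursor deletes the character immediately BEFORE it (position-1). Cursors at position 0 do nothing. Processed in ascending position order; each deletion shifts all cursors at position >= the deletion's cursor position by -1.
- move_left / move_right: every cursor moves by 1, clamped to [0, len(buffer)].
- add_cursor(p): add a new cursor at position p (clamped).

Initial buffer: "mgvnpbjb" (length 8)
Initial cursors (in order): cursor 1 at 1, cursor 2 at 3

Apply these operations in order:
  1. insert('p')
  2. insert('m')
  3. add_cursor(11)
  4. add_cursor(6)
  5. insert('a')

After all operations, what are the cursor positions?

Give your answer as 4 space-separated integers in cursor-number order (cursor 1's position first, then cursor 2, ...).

After op 1 (insert('p')): buffer="mpgvpnpbjb" (len 10), cursors c1@2 c2@5, authorship .1..2.....
After op 2 (insert('m')): buffer="mpmgvpmnpbjb" (len 12), cursors c1@3 c2@7, authorship .11..22.....
After op 3 (add_cursor(11)): buffer="mpmgvpmnpbjb" (len 12), cursors c1@3 c2@7 c3@11, authorship .11..22.....
After op 4 (add_cursor(6)): buffer="mpmgvpmnpbjb" (len 12), cursors c1@3 c4@6 c2@7 c3@11, authorship .11..22.....
After op 5 (insert('a')): buffer="mpmagvpamanpbjab" (len 16), cursors c1@4 c4@8 c2@10 c3@15, authorship .111..2422....3.

Answer: 4 10 15 8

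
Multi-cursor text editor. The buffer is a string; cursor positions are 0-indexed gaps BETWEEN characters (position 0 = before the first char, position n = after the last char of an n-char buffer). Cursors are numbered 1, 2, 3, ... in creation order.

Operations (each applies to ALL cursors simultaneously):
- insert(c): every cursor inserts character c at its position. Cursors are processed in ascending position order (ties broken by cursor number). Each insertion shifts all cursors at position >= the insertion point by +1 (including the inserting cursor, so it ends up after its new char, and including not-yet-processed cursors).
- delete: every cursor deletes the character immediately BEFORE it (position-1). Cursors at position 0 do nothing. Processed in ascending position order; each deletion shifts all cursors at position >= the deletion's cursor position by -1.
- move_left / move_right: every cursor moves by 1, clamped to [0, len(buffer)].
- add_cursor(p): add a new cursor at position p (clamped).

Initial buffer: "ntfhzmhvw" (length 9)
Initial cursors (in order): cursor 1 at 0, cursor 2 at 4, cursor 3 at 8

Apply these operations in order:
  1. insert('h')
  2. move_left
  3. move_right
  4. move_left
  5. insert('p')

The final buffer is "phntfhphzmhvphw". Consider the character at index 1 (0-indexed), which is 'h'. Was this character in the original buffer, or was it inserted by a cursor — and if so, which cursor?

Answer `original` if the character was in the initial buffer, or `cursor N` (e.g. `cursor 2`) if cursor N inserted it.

Answer: cursor 1

Derivation:
After op 1 (insert('h')): buffer="hntfhhzmhvhw" (len 12), cursors c1@1 c2@6 c3@11, authorship 1....2....3.
After op 2 (move_left): buffer="hntfhhzmhvhw" (len 12), cursors c1@0 c2@5 c3@10, authorship 1....2....3.
After op 3 (move_right): buffer="hntfhhzmhvhw" (len 12), cursors c1@1 c2@6 c3@11, authorship 1....2....3.
After op 4 (move_left): buffer="hntfhhzmhvhw" (len 12), cursors c1@0 c2@5 c3@10, authorship 1....2....3.
After op 5 (insert('p')): buffer="phntfhphzmhvphw" (len 15), cursors c1@1 c2@7 c3@13, authorship 11....22....33.
Authorship (.=original, N=cursor N): 1 1 . . . . 2 2 . . . . 3 3 .
Index 1: author = 1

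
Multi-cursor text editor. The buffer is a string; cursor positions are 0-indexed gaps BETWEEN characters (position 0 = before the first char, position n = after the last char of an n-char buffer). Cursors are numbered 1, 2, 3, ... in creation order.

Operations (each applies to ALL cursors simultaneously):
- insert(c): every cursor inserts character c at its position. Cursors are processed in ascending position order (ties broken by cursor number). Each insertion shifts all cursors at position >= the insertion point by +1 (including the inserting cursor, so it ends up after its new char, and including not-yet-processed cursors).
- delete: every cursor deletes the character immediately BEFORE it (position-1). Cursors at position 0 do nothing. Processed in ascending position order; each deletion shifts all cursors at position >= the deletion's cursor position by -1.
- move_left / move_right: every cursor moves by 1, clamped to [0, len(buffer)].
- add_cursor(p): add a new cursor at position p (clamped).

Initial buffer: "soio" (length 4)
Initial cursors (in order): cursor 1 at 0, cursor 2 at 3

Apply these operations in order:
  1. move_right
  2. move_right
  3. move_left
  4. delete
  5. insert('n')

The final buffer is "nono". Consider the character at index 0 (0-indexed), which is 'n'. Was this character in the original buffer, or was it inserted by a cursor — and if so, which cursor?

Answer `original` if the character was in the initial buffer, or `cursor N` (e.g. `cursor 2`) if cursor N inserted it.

Answer: cursor 1

Derivation:
After op 1 (move_right): buffer="soio" (len 4), cursors c1@1 c2@4, authorship ....
After op 2 (move_right): buffer="soio" (len 4), cursors c1@2 c2@4, authorship ....
After op 3 (move_left): buffer="soio" (len 4), cursors c1@1 c2@3, authorship ....
After op 4 (delete): buffer="oo" (len 2), cursors c1@0 c2@1, authorship ..
After op 5 (insert('n')): buffer="nono" (len 4), cursors c1@1 c2@3, authorship 1.2.
Authorship (.=original, N=cursor N): 1 . 2 .
Index 0: author = 1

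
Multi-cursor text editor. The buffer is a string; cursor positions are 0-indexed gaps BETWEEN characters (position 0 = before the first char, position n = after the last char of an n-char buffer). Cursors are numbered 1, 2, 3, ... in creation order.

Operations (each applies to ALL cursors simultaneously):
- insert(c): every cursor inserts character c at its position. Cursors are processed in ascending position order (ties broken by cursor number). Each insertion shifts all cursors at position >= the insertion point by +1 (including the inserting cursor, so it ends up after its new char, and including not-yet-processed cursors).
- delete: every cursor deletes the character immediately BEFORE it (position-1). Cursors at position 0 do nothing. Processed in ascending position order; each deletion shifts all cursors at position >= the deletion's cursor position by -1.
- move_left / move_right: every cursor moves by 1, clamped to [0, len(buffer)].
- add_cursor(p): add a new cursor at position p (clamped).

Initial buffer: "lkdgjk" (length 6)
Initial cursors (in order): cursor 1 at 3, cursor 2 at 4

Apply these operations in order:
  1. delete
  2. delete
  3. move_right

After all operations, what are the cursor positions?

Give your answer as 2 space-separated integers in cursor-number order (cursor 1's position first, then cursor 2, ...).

Answer: 1 1

Derivation:
After op 1 (delete): buffer="lkjk" (len 4), cursors c1@2 c2@2, authorship ....
After op 2 (delete): buffer="jk" (len 2), cursors c1@0 c2@0, authorship ..
After op 3 (move_right): buffer="jk" (len 2), cursors c1@1 c2@1, authorship ..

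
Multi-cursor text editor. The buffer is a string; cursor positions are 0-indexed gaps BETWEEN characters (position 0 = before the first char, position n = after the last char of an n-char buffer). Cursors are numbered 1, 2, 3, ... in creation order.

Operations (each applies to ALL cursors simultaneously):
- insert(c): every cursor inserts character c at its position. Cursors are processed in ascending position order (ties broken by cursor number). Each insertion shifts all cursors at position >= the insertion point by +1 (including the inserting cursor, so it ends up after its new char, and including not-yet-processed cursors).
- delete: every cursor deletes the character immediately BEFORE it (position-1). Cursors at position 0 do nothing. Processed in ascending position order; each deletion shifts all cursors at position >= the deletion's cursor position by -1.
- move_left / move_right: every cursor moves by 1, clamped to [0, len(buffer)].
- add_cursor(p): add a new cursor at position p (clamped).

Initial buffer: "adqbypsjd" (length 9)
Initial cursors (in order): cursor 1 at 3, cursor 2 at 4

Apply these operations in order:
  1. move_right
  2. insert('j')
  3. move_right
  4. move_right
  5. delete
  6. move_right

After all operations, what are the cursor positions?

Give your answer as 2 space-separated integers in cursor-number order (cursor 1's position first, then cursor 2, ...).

Answer: 7 8

Derivation:
After op 1 (move_right): buffer="adqbypsjd" (len 9), cursors c1@4 c2@5, authorship .........
After op 2 (insert('j')): buffer="adqbjyjpsjd" (len 11), cursors c1@5 c2@7, authorship ....1.2....
After op 3 (move_right): buffer="adqbjyjpsjd" (len 11), cursors c1@6 c2@8, authorship ....1.2....
After op 4 (move_right): buffer="adqbjyjpsjd" (len 11), cursors c1@7 c2@9, authorship ....1.2....
After op 5 (delete): buffer="adqbjypjd" (len 9), cursors c1@6 c2@7, authorship ....1....
After op 6 (move_right): buffer="adqbjypjd" (len 9), cursors c1@7 c2@8, authorship ....1....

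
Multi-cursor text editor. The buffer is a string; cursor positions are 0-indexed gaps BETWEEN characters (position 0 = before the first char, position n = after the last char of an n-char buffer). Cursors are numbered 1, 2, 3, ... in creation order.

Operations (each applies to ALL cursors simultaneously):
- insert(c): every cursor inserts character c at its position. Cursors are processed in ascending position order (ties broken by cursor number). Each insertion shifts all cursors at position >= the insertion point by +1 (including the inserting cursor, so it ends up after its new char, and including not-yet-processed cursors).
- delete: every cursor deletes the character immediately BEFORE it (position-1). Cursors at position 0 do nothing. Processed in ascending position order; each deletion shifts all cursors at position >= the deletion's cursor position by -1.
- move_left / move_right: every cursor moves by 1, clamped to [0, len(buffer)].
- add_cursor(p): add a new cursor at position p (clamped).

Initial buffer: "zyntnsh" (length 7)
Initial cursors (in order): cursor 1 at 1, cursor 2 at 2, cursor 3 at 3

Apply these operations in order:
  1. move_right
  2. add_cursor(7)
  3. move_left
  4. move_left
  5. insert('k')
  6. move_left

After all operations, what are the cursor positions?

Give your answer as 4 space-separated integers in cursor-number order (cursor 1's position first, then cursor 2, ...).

Answer: 0 2 4 8

Derivation:
After op 1 (move_right): buffer="zyntnsh" (len 7), cursors c1@2 c2@3 c3@4, authorship .......
After op 2 (add_cursor(7)): buffer="zyntnsh" (len 7), cursors c1@2 c2@3 c3@4 c4@7, authorship .......
After op 3 (move_left): buffer="zyntnsh" (len 7), cursors c1@1 c2@2 c3@3 c4@6, authorship .......
After op 4 (move_left): buffer="zyntnsh" (len 7), cursors c1@0 c2@1 c3@2 c4@5, authorship .......
After op 5 (insert('k')): buffer="kzkykntnksh" (len 11), cursors c1@1 c2@3 c3@5 c4@9, authorship 1.2.3...4..
After op 6 (move_left): buffer="kzkykntnksh" (len 11), cursors c1@0 c2@2 c3@4 c4@8, authorship 1.2.3...4..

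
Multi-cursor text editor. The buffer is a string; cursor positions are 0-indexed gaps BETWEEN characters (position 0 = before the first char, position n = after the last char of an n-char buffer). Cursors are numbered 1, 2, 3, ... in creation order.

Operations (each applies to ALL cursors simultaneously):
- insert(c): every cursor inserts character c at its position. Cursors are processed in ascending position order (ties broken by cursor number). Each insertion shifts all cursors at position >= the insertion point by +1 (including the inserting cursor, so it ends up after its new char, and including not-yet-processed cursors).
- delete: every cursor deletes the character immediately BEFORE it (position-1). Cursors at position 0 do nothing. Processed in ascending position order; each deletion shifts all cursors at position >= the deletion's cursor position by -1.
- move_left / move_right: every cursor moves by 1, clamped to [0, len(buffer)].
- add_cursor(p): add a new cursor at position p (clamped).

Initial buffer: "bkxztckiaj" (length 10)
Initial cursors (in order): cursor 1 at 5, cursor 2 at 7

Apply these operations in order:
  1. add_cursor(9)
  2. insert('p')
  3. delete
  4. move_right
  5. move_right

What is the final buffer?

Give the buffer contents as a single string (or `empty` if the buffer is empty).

Answer: bkxztckiaj

Derivation:
After op 1 (add_cursor(9)): buffer="bkxztckiaj" (len 10), cursors c1@5 c2@7 c3@9, authorship ..........
After op 2 (insert('p')): buffer="bkxztpckpiapj" (len 13), cursors c1@6 c2@9 c3@12, authorship .....1..2..3.
After op 3 (delete): buffer="bkxztckiaj" (len 10), cursors c1@5 c2@7 c3@9, authorship ..........
After op 4 (move_right): buffer="bkxztckiaj" (len 10), cursors c1@6 c2@8 c3@10, authorship ..........
After op 5 (move_right): buffer="bkxztckiaj" (len 10), cursors c1@7 c2@9 c3@10, authorship ..........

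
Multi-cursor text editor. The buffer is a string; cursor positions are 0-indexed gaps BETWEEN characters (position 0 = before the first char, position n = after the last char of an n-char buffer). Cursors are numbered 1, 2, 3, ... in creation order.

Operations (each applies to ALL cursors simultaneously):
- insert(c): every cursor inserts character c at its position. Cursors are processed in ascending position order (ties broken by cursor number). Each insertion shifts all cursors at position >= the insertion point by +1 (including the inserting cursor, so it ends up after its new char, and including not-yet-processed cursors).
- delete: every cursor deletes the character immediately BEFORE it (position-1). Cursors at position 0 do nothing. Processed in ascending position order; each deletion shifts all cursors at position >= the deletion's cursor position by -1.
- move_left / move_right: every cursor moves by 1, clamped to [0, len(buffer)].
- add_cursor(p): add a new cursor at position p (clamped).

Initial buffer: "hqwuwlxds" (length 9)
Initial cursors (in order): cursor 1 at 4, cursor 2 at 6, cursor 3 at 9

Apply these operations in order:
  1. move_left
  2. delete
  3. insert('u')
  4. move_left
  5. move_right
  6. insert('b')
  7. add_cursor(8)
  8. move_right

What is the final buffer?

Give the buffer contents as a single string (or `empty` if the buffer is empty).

Answer: hqubuublxubs

Derivation:
After op 1 (move_left): buffer="hqwuwlxds" (len 9), cursors c1@3 c2@5 c3@8, authorship .........
After op 2 (delete): buffer="hqulxs" (len 6), cursors c1@2 c2@3 c3@5, authorship ......
After op 3 (insert('u')): buffer="hquuulxus" (len 9), cursors c1@3 c2@5 c3@8, authorship ..1.2..3.
After op 4 (move_left): buffer="hquuulxus" (len 9), cursors c1@2 c2@4 c3@7, authorship ..1.2..3.
After op 5 (move_right): buffer="hquuulxus" (len 9), cursors c1@3 c2@5 c3@8, authorship ..1.2..3.
After op 6 (insert('b')): buffer="hqubuublxubs" (len 12), cursors c1@4 c2@7 c3@11, authorship ..11.22..33.
After op 7 (add_cursor(8)): buffer="hqubuublxubs" (len 12), cursors c1@4 c2@7 c4@8 c3@11, authorship ..11.22..33.
After op 8 (move_right): buffer="hqubuublxubs" (len 12), cursors c1@5 c2@8 c4@9 c3@12, authorship ..11.22..33.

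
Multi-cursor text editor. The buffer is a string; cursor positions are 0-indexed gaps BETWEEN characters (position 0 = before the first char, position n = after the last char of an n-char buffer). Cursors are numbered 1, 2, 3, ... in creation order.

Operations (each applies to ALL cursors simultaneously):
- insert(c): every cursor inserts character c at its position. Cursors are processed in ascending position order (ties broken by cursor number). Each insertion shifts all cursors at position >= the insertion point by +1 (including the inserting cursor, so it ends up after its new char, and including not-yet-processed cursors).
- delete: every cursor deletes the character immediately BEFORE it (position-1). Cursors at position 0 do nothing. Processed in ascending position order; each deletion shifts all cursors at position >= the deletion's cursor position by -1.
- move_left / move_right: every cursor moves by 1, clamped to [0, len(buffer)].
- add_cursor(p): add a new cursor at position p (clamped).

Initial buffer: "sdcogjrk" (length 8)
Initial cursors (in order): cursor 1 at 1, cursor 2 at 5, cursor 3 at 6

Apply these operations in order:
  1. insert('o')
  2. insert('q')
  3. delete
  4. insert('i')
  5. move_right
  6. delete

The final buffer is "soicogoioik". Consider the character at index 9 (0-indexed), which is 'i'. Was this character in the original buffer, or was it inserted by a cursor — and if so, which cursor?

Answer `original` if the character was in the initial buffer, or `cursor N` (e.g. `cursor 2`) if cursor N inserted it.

After op 1 (insert('o')): buffer="sodcogojork" (len 11), cursors c1@2 c2@7 c3@9, authorship .1....2.3..
After op 2 (insert('q')): buffer="soqdcogoqjoqrk" (len 14), cursors c1@3 c2@9 c3@12, authorship .11....22.33..
After op 3 (delete): buffer="sodcogojork" (len 11), cursors c1@2 c2@7 c3@9, authorship .1....2.3..
After op 4 (insert('i')): buffer="soidcogoijoirk" (len 14), cursors c1@3 c2@9 c3@12, authorship .11....22.33..
After op 5 (move_right): buffer="soidcogoijoirk" (len 14), cursors c1@4 c2@10 c3@13, authorship .11....22.33..
After op 6 (delete): buffer="soicogoioik" (len 11), cursors c1@3 c2@8 c3@10, authorship .11...2233.
Authorship (.=original, N=cursor N): . 1 1 . . . 2 2 3 3 .
Index 9: author = 3

Answer: cursor 3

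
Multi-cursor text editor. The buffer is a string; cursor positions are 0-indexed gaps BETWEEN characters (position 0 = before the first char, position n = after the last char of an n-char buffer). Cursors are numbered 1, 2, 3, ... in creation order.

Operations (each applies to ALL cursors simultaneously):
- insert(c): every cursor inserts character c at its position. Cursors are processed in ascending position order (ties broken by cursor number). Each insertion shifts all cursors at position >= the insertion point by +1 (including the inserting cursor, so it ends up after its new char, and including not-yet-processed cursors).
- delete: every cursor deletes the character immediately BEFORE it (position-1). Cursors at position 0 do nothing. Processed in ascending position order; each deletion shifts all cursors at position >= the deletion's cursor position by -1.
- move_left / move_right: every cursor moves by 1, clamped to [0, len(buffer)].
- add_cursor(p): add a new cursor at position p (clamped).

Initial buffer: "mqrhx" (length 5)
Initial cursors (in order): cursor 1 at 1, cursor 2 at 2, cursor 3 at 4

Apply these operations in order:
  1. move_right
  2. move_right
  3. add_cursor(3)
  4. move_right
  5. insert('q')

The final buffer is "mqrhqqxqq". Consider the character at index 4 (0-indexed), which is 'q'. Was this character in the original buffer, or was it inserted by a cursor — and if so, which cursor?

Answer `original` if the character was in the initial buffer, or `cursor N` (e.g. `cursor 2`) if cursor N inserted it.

After op 1 (move_right): buffer="mqrhx" (len 5), cursors c1@2 c2@3 c3@5, authorship .....
After op 2 (move_right): buffer="mqrhx" (len 5), cursors c1@3 c2@4 c3@5, authorship .....
After op 3 (add_cursor(3)): buffer="mqrhx" (len 5), cursors c1@3 c4@3 c2@4 c3@5, authorship .....
After op 4 (move_right): buffer="mqrhx" (len 5), cursors c1@4 c4@4 c2@5 c3@5, authorship .....
After op 5 (insert('q')): buffer="mqrhqqxqq" (len 9), cursors c1@6 c4@6 c2@9 c3@9, authorship ....14.23
Authorship (.=original, N=cursor N): . . . . 1 4 . 2 3
Index 4: author = 1

Answer: cursor 1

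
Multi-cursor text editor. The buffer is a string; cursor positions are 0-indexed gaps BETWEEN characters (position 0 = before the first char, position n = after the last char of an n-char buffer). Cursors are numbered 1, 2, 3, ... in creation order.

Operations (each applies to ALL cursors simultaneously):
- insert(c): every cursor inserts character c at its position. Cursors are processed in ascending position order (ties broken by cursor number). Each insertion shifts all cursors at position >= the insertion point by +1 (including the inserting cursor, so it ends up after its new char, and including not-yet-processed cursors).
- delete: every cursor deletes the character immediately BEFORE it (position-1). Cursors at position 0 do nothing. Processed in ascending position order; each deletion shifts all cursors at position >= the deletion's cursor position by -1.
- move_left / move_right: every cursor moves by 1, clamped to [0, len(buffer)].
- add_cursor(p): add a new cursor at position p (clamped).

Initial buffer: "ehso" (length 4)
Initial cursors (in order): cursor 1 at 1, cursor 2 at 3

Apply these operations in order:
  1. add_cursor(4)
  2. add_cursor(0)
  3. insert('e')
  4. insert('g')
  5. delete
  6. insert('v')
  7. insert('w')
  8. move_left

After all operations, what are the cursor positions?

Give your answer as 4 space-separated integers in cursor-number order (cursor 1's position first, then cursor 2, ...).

After op 1 (add_cursor(4)): buffer="ehso" (len 4), cursors c1@1 c2@3 c3@4, authorship ....
After op 2 (add_cursor(0)): buffer="ehso" (len 4), cursors c4@0 c1@1 c2@3 c3@4, authorship ....
After op 3 (insert('e')): buffer="eeehseoe" (len 8), cursors c4@1 c1@3 c2@6 c3@8, authorship 4.1..2.3
After op 4 (insert('g')): buffer="egeeghsegoeg" (len 12), cursors c4@2 c1@5 c2@9 c3@12, authorship 44.11..22.33
After op 5 (delete): buffer="eeehseoe" (len 8), cursors c4@1 c1@3 c2@6 c3@8, authorship 4.1..2.3
After op 6 (insert('v')): buffer="eveevhsevoev" (len 12), cursors c4@2 c1@5 c2@9 c3@12, authorship 44.11..22.33
After op 7 (insert('w')): buffer="evweevwhsevwoevw" (len 16), cursors c4@3 c1@7 c2@12 c3@16, authorship 444.111..222.333
After op 8 (move_left): buffer="evweevwhsevwoevw" (len 16), cursors c4@2 c1@6 c2@11 c3@15, authorship 444.111..222.333

Answer: 6 11 15 2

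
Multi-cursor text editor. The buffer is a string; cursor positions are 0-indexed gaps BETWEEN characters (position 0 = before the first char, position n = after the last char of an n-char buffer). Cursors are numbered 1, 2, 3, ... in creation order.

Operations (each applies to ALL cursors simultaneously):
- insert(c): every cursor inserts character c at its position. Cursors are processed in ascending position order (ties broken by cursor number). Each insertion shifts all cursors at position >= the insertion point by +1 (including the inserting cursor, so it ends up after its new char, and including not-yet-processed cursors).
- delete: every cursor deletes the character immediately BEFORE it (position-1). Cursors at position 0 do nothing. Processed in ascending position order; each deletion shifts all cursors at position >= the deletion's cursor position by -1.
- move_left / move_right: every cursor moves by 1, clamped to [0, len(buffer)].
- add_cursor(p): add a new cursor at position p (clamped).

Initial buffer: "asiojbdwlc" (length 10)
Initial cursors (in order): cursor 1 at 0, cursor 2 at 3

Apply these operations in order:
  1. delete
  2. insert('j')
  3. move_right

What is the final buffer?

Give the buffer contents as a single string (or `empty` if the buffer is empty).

Answer: jasjojbdwlc

Derivation:
After op 1 (delete): buffer="asojbdwlc" (len 9), cursors c1@0 c2@2, authorship .........
After op 2 (insert('j')): buffer="jasjojbdwlc" (len 11), cursors c1@1 c2@4, authorship 1..2.......
After op 3 (move_right): buffer="jasjojbdwlc" (len 11), cursors c1@2 c2@5, authorship 1..2.......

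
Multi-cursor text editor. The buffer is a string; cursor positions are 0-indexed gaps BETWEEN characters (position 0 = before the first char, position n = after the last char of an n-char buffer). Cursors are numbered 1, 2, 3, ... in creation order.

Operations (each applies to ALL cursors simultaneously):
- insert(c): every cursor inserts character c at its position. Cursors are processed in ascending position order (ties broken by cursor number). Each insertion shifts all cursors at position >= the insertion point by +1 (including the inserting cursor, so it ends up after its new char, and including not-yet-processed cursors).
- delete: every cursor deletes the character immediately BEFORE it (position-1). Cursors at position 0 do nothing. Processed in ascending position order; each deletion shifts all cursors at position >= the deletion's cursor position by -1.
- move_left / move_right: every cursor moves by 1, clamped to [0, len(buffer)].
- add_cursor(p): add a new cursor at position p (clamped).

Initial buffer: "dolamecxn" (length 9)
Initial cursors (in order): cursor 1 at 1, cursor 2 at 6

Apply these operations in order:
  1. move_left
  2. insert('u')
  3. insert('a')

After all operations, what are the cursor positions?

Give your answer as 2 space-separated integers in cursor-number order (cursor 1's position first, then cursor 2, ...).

After op 1 (move_left): buffer="dolamecxn" (len 9), cursors c1@0 c2@5, authorship .........
After op 2 (insert('u')): buffer="udolamuecxn" (len 11), cursors c1@1 c2@7, authorship 1.....2....
After op 3 (insert('a')): buffer="uadolamuaecxn" (len 13), cursors c1@2 c2@9, authorship 11.....22....

Answer: 2 9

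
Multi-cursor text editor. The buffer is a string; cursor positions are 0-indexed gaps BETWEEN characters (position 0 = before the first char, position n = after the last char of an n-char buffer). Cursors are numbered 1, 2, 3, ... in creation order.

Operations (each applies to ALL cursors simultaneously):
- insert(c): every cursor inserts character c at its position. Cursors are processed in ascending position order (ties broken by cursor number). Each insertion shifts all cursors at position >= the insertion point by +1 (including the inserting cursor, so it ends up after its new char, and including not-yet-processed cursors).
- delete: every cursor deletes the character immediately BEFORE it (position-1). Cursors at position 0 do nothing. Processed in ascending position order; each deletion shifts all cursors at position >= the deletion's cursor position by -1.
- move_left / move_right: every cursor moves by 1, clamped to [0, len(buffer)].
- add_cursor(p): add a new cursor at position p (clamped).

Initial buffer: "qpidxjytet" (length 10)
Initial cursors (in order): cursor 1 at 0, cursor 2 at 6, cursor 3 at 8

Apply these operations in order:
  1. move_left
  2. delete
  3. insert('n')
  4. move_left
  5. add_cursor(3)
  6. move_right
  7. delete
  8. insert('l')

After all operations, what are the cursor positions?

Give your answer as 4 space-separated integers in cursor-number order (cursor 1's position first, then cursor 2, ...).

Answer: 1 6 8 4

Derivation:
After op 1 (move_left): buffer="qpidxjytet" (len 10), cursors c1@0 c2@5 c3@7, authorship ..........
After op 2 (delete): buffer="qpidjtet" (len 8), cursors c1@0 c2@4 c3@5, authorship ........
After op 3 (insert('n')): buffer="nqpidnjntet" (len 11), cursors c1@1 c2@6 c3@8, authorship 1....2.3...
After op 4 (move_left): buffer="nqpidnjntet" (len 11), cursors c1@0 c2@5 c3@7, authorship 1....2.3...
After op 5 (add_cursor(3)): buffer="nqpidnjntet" (len 11), cursors c1@0 c4@3 c2@5 c3@7, authorship 1....2.3...
After op 6 (move_right): buffer="nqpidnjntet" (len 11), cursors c1@1 c4@4 c2@6 c3@8, authorship 1....2.3...
After op 7 (delete): buffer="qpdjtet" (len 7), cursors c1@0 c4@2 c2@3 c3@4, authorship .......
After op 8 (insert('l')): buffer="lqpldljltet" (len 11), cursors c1@1 c4@4 c2@6 c3@8, authorship 1..4.2.3...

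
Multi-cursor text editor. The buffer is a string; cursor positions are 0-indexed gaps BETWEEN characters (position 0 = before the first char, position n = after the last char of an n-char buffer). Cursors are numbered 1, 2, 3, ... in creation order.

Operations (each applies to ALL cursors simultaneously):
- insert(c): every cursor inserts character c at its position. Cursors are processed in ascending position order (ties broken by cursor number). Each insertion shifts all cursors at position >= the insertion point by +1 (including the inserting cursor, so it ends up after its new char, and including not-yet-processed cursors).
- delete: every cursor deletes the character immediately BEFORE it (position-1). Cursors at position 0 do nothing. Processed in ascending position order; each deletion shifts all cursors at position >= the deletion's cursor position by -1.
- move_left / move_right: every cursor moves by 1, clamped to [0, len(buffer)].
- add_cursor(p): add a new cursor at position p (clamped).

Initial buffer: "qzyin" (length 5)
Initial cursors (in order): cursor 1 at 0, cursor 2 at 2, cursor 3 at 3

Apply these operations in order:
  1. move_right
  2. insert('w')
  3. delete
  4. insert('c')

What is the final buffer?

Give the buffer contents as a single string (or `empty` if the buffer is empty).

After op 1 (move_right): buffer="qzyin" (len 5), cursors c1@1 c2@3 c3@4, authorship .....
After op 2 (insert('w')): buffer="qwzywiwn" (len 8), cursors c1@2 c2@5 c3@7, authorship .1..2.3.
After op 3 (delete): buffer="qzyin" (len 5), cursors c1@1 c2@3 c3@4, authorship .....
After op 4 (insert('c')): buffer="qczycicn" (len 8), cursors c1@2 c2@5 c3@7, authorship .1..2.3.

Answer: qczycicn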